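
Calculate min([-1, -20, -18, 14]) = -20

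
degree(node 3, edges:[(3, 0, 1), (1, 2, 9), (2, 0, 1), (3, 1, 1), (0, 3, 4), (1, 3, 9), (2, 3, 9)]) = 5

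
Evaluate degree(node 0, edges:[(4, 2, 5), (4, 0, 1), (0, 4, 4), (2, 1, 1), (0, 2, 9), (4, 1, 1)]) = 3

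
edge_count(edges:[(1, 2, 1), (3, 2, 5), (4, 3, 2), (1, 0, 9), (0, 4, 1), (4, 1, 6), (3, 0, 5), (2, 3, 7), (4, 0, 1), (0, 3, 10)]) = 10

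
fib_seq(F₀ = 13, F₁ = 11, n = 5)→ F_2 = F_1 + F_0 = 24
F_3 = F_2 + F_1 = 35
F_4 = F_3 + F_2 = 59
= [13, 11, 24, 35, 59]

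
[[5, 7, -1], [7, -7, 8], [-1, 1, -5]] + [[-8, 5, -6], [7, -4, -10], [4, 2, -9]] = [[-3, 12, -7], [14, -11, -2], [3, 3, -14]]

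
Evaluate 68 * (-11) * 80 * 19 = -1136960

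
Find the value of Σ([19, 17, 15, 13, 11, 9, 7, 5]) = 19 + 17 + 15 + 13 + 11 + 9 + 7 + 5
= 96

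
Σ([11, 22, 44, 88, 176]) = 341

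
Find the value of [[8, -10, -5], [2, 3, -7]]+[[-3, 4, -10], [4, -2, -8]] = [[5, -6, -15], [6, 1, -15]]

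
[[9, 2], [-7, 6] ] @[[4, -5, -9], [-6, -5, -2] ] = C[0][0] = (9)*(4) + (2)*(-6) = 24
C[0][1] = (9)*(-5) + (2)*(-5) = -55
C[0][2] = (9)*(-9) + (2)*(-2) = -85
C[1][0] = (-7)*(4) + (6)*(-6) = -64
C[1][1] = (-7)*(-5) + (6)*(-5) = 5
C[1][2] = (-7)*(-9) + (6)*(-2) = 51
= [[24, -55, -85], [-64, 5, 51]]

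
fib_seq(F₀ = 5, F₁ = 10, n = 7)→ [5, 10, 15, 25, 40, 65, 105]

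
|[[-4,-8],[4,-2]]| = (-4)*(-2) - (-8)*(4)
= 40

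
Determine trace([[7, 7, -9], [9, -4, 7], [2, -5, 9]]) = 12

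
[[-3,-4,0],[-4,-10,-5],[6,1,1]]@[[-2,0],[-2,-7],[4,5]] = [[14, 28], [8, 45], [-10, -2]]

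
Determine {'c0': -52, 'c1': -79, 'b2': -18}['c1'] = -79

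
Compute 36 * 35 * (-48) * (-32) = 1935360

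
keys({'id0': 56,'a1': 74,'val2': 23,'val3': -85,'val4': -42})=['id0', 'a1', 'val2', 'val3', 'val4']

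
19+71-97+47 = 40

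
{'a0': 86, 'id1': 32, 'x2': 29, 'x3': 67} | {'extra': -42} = {'a0': 86, 'id1': 32, 'x2': 29, 'x3': 67, 'extra': -42}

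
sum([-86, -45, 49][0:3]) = slice → [-86, -45, 49]
(-86) + (-45) + 49
= -82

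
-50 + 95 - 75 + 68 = 38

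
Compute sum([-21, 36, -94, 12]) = (-21) + 36 + (-94) + 12
= -67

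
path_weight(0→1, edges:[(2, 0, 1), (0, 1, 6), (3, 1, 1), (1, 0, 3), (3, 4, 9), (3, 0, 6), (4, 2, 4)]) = w(0→1)=6
= 6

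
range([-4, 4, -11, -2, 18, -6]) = 29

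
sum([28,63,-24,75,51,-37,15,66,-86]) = 151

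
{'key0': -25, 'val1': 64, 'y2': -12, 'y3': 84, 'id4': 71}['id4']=71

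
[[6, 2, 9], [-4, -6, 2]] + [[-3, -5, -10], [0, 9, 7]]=[[3, -3, -1], [-4, 3, 9]]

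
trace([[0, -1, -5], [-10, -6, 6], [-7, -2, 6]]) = diagonal: 0 + (-6) + 6
= 0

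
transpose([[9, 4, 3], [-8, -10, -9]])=[[9, -8], [4, -10], [3, -9]]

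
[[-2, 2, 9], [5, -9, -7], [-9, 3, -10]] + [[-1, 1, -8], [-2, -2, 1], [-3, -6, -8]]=[[-3, 3, 1], [3, -11, -6], [-12, -3, -18]]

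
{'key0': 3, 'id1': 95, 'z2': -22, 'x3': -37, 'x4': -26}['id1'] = 95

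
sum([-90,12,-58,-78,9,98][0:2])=-78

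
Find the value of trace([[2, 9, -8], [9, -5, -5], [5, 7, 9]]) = 6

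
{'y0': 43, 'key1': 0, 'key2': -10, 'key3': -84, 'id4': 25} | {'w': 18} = {'y0': 43, 'key1': 0, 'key2': -10, 'key3': -84, 'id4': 25, 'w': 18}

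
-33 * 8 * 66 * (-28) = 487872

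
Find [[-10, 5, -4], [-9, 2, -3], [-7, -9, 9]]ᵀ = [[-10, -9, -7], [5, 2, -9], [-4, -3, 9]]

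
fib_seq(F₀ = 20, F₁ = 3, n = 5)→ [20, 3, 23, 26, 49]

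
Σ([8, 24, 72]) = 104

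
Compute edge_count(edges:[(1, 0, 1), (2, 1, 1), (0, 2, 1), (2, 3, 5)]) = 4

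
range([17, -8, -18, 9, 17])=35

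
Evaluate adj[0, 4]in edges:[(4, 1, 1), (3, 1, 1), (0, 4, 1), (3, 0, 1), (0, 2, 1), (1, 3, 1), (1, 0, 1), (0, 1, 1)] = 1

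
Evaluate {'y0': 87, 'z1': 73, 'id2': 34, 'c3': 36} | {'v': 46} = {'y0': 87, 'z1': 73, 'id2': 34, 'c3': 36, 'v': 46}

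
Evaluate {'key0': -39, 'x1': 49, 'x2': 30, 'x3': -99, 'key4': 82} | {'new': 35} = {'key0': -39, 'x1': 49, 'x2': 30, 'x3': -99, 'key4': 82, 'new': 35}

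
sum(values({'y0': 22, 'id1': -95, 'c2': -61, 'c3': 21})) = -113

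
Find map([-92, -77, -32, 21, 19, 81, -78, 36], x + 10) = [-82, -67, -22, 31, 29, 91, -68, 46]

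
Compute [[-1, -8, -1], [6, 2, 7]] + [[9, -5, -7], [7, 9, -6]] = [[8, -13, -8], [13, 11, 1]]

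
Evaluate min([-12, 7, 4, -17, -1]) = -17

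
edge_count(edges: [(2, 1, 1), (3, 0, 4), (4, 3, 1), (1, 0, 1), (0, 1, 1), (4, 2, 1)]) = 6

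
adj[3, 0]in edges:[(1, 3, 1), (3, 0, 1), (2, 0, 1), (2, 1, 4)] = 1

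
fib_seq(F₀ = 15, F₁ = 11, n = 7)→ [15, 11, 26, 37, 63, 100, 163]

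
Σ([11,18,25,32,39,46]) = 171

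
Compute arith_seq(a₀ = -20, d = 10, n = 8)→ [-20, -10, 0, 10, 20, 30, 40, 50]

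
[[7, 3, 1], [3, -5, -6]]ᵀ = [[7, 3], [3, -5], [1, -6]]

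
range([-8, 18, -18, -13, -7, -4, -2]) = 36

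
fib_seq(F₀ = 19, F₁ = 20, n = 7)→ F_2 = F_1 + F_0 = 39
F_3 = F_2 + F_1 = 59
F_4 = F_3 + F_2 = 98
...
= [19, 20, 39, 59, 98, 157, 255]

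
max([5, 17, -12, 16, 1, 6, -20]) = 17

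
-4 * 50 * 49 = -9800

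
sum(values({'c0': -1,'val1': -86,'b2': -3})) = -90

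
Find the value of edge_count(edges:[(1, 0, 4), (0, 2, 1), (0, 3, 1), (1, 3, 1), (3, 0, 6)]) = 5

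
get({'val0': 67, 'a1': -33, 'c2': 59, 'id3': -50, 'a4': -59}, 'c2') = 59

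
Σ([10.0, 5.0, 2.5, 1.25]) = 10.0 + 5.0 + 2.5 + 1.25
= 18.75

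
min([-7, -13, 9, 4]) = -13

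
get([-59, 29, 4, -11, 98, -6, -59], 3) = -11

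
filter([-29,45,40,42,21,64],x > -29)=keep x where x > -29: -29✗, 45✓, 40✓, 42✓, 21✓, 64✓
= [45, 40, 42, 21, 64]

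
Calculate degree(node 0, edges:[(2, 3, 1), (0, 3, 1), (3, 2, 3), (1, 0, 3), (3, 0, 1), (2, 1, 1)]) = 3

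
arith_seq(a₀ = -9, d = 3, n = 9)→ a_0 = -9 + 0*3 = -9
a_1 = -9 + 1*3 = -6
a_2 = -9 + 2*3 = -3
...
= [-9, -6, -3, 0, 3, 6, 9, 12, 15]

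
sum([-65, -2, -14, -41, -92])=-214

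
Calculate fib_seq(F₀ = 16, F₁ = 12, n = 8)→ F_2 = F_1 + F_0 = 28
F_3 = F_2 + F_1 = 40
F_4 = F_3 + F_2 = 68
...
= [16, 12, 28, 40, 68, 108, 176, 284]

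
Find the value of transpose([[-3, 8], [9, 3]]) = [[-3, 9], [8, 3]]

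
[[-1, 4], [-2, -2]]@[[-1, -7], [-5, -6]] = C[0][0] = (-1)*(-1) + (4)*(-5) = -19
C[0][1] = (-1)*(-7) + (4)*(-6) = -17
C[1][0] = (-2)*(-1) + (-2)*(-5) = 12
C[1][1] = (-2)*(-7) + (-2)*(-6) = 26
= [[-19, -17], [12, 26]]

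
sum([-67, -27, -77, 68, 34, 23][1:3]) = -104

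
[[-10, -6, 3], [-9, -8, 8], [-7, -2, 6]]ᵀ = [[-10, -9, -7], [-6, -8, -2], [3, 8, 6]]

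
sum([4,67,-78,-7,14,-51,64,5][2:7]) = -58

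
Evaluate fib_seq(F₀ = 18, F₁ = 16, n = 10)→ [18, 16, 34, 50, 84, 134, 218, 352, 570, 922]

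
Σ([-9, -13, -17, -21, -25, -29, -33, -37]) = -184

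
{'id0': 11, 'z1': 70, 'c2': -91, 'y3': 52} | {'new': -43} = {'id0': 11, 'z1': 70, 'c2': -91, 'y3': 52, 'new': -43}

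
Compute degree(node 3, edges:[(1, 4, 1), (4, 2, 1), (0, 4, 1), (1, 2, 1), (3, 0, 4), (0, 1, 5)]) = 1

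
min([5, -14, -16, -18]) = -18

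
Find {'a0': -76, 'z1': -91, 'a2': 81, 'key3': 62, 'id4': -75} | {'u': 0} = {'a0': -76, 'z1': -91, 'a2': 81, 'key3': 62, 'id4': -75, 'u': 0}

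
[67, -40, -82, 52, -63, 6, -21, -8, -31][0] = 67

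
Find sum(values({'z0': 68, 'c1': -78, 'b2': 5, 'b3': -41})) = 68 + (-78) + 5 + (-41)
= -46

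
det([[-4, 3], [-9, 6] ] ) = 3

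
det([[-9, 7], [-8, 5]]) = 11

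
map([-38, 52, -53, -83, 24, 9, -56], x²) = (-38)²=1444, (52)²=2704, (-53)²=2809, (-83)²=6889, (24)²=576, (9)²=81, (-56)²=3136
= [1444, 2704, 2809, 6889, 576, 81, 3136]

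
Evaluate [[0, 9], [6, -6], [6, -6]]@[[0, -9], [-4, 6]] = [[-36, 54], [24, -90], [24, -90]]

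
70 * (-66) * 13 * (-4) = 240240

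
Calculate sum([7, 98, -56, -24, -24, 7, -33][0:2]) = 105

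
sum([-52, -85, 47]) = (-52) + (-85) + 47
= -90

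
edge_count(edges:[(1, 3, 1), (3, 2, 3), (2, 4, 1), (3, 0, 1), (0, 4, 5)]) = 5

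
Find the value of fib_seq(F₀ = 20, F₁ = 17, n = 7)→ F_2 = F_1 + F_0 = 37
F_3 = F_2 + F_1 = 54
F_4 = F_3 + F_2 = 91
...
= [20, 17, 37, 54, 91, 145, 236]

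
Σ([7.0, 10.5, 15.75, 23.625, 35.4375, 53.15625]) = 145.46875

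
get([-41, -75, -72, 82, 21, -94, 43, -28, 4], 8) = 4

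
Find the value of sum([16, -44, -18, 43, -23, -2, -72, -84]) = 16 + (-44) + (-18) + 43 + (-23) + (-2) + (-72) + (-84)
= -184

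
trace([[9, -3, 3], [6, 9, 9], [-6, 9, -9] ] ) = diagonal: 9 + 9 + (-9)
= 9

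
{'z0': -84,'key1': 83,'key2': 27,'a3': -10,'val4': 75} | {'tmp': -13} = {'z0': -84, 'key1': 83, 'key2': 27, 'a3': -10, 'val4': 75, 'tmp': -13}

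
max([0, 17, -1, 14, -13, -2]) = 17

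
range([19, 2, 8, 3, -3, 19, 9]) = 22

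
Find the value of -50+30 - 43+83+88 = 108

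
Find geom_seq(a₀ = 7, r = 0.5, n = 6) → [7.0, 3.5, 1.75, 0.875, 0.4375, 0.21875]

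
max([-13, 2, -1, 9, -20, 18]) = 18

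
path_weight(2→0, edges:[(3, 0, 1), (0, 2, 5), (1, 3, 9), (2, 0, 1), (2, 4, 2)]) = 1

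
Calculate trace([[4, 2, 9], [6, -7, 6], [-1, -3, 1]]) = diagonal: 4 + (-7) + 1
= -2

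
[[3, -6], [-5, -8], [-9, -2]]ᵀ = [[3, -5, -9], [-6, -8, -2]]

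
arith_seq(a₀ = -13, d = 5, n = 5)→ [-13, -8, -3, 2, 7]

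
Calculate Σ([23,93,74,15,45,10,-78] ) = 23 + 93 + 74 + 15 + 45 + 10 + (-78)
= 182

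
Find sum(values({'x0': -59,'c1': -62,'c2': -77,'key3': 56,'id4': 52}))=-90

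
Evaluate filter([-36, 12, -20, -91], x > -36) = keep x where x > -36: -36✗, 12✓, -20✓, -91✗
= [12, -20]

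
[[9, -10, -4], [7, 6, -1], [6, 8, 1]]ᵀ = [[9, 7, 6], [-10, 6, 8], [-4, -1, 1]]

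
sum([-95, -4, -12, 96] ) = (-95) + (-4) + (-12) + 96
= -15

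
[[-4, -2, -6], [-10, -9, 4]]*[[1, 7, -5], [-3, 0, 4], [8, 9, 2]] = C[0][0] = (-4)*(1) + (-2)*(-3) + (-6)*(8) = -46
C[0][1] = (-4)*(7) + (-2)*(0) + (-6)*(9) = -82
C[0][2] = (-4)*(-5) + (-2)*(4) + (-6)*(2) = 0
C[1][0] = (-10)*(1) + (-9)*(-3) + (4)*(8) = 49
C[1][1] = (-10)*(7) + (-9)*(0) + (4)*(9) = -34
C[1][2] = (-10)*(-5) + (-9)*(4) + (4)*(2) = 22
= [[-46, -82, 0], [49, -34, 22]]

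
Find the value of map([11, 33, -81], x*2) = 11*2=22, 33*2=66, -81*2=-162
= [22, 66, -162]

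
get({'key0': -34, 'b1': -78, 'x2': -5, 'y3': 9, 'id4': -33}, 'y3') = 9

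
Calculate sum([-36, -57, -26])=(-36) + (-57) + (-26)
= -119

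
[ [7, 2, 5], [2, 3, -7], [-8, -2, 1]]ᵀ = [[7, 2, -8], [2, 3, -2], [5, -7, 1]]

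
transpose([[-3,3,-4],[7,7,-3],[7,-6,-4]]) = [[-3, 7, 7], [3, 7, -6], [-4, -3, -4]]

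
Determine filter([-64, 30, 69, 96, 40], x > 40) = keep x where x > 40: -64✗, 30✗, 69✓, 96✓, 40✗
= [69, 96]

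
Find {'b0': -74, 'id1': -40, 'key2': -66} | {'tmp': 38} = {'b0': -74, 'id1': -40, 'key2': -66, 'tmp': 38}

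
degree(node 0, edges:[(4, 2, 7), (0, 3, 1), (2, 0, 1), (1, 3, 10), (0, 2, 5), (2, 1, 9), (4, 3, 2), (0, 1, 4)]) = incident: (0,3), (2,0), (0,2), (0,1)
= 4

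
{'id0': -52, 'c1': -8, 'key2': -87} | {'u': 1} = {'id0': -52, 'c1': -8, 'key2': -87, 'u': 1}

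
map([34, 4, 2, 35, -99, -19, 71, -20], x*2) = [68, 8, 4, 70, -198, -38, 142, -40]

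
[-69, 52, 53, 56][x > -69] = [52, 53, 56]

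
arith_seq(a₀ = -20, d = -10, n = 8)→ a_0 = -20 + 0*-10 = -20
a_1 = -20 + 1*-10 = -30
a_2 = -20 + 2*-10 = -40
...
= [-20, -30, -40, -50, -60, -70, -80, -90]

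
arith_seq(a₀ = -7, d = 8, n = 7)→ a_0 = -7 + 0*8 = -7
a_1 = -7 + 1*8 = 1
a_2 = -7 + 2*8 = 9
...
= [-7, 1, 9, 17, 25, 33, 41]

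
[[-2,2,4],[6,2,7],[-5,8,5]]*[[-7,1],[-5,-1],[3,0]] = C[0][0] = (-2)*(-7) + (2)*(-5) + (4)*(3) = 16
C[0][1] = (-2)*(1) + (2)*(-1) + (4)*(0) = -4
C[1][0] = (6)*(-7) + (2)*(-5) + (7)*(3) = -31
C[1][1] = (6)*(1) + (2)*(-1) + (7)*(0) = 4
C[2][0] = (-5)*(-7) + (8)*(-5) + (5)*(3) = 10
C[2][1] = (-5)*(1) + (8)*(-1) + (5)*(0) = -13
= [[16, -4], [-31, 4], [10, -13]]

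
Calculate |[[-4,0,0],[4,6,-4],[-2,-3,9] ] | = -168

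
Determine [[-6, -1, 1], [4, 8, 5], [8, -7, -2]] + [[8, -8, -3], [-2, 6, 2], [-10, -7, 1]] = [[2, -9, -2], [2, 14, 7], [-2, -14, -1]]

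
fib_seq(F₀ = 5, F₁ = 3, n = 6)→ F_2 = F_1 + F_0 = 8
F_3 = F_2 + F_1 = 11
F_4 = F_3 + F_2 = 19
...
= [5, 3, 8, 11, 19, 30]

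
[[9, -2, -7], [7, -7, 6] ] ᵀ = [[9, 7], [-2, -7], [-7, 6]]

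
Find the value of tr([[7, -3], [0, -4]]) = diagonal: 7 + (-4)
= 3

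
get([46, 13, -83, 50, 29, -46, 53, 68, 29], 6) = 53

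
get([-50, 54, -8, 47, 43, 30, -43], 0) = -50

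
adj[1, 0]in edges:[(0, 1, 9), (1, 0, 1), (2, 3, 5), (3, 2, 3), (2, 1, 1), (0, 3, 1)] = 1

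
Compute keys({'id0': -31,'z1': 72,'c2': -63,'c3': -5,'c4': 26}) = ['id0', 'z1', 'c2', 'c3', 'c4']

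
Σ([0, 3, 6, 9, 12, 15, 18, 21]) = 0 + 3 + 6 + 9 + 12 + 15 + 18 + 21
= 84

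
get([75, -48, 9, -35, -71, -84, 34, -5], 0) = 75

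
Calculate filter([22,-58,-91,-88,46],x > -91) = [22, -58, -88, 46]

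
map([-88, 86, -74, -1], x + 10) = -88+10=-78, 86+10=96, -74+10=-64, -1+10=9
= [-78, 96, -64, 9]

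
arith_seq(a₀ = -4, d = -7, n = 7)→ a_0 = -4 + 0*-7 = -4
a_1 = -4 + 1*-7 = -11
a_2 = -4 + 2*-7 = -18
...
= [-4, -11, -18, -25, -32, -39, -46]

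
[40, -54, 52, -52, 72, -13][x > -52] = keep x where x > -52: 40✓, -54✗, 52✓, -52✗, 72✓, -13✓
= [40, 52, 72, -13]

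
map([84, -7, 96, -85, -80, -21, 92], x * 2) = 84*2=168, -7*2=-14, 96*2=192, -85*2=-170, -80*2=-160, -21*2=-42, 92*2=184
= [168, -14, 192, -170, -160, -42, 184]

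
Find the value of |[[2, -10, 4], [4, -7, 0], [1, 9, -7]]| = -10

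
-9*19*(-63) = 10773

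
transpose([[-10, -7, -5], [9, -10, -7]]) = [[-10, 9], [-7, -10], [-5, -7]]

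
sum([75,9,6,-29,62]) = 123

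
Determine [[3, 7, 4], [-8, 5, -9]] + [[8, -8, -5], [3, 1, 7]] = [[11, -1, -1], [-5, 6, -2]]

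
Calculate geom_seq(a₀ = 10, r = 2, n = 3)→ a_0 = 10*2^0 = 10
a_1 = 10*2^1 = 20
a_2 = 10*2^2 = 40
= [10, 20, 40]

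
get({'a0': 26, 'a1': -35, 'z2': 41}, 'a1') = -35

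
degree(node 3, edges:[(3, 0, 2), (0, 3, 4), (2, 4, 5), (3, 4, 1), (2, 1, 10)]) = incident: (3,0), (0,3), (3,4)
= 3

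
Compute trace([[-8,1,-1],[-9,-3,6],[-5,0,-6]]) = diagonal: (-8) + (-3) + (-6)
= -17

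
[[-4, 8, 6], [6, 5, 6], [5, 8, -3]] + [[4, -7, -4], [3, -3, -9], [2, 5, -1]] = [[0, 1, 2], [9, 2, -3], [7, 13, -4]]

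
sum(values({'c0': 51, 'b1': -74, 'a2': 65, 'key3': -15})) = 51 + (-74) + 65 + (-15)
= 27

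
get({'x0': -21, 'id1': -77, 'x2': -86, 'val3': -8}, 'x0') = -21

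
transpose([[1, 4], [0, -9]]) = [[1, 0], [4, -9]]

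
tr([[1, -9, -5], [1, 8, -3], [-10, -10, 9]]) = diagonal: 1 + 8 + 9
= 18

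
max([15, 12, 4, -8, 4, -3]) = 15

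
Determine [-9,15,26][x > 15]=[26]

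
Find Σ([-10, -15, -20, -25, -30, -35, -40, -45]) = -220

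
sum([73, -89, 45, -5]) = 73 + (-89) + 45 + (-5)
= 24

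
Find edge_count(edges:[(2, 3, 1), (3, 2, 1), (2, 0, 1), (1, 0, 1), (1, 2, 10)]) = 5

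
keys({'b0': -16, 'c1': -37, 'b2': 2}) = ['b0', 'c1', 'b2']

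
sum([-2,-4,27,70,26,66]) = 183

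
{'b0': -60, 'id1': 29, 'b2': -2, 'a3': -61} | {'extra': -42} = {'b0': -60, 'id1': 29, 'b2': -2, 'a3': -61, 'extra': -42}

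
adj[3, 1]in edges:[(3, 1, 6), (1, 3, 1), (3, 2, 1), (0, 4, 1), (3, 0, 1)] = 6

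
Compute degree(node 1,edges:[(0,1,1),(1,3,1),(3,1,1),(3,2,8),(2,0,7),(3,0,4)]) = 3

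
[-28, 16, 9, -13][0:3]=[-28, 16, 9]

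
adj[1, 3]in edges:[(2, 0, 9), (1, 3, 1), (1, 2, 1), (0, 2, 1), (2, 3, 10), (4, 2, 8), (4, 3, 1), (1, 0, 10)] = 1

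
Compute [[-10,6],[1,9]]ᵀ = [[-10, 1], [6, 9]]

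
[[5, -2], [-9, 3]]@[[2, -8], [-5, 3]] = C[0][0] = (5)*(2) + (-2)*(-5) = 20
C[0][1] = (5)*(-8) + (-2)*(3) = -46
C[1][0] = (-9)*(2) + (3)*(-5) = -33
C[1][1] = (-9)*(-8) + (3)*(3) = 81
= [[20, -46], [-33, 81]]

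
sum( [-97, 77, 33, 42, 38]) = 93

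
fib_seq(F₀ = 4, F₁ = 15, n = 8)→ F_2 = F_1 + F_0 = 19
F_3 = F_2 + F_1 = 34
F_4 = F_3 + F_2 = 53
...
= [4, 15, 19, 34, 53, 87, 140, 227]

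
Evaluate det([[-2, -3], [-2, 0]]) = (-2)*(0) - (-3)*(-2)
= -6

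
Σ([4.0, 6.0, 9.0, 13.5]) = 4.0 + 6.0 + 9.0 + 13.5
= 32.5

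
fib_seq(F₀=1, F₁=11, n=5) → [1, 11, 12, 23, 35]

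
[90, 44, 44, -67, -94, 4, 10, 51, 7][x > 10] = keep x where x > 10: 90✓, 44✓, 44✓, -67✗, -94✗, 4✗, 10✗, 51✓, 7✗
= [90, 44, 44, 51]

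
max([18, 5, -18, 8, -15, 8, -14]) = 18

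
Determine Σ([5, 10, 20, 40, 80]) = 155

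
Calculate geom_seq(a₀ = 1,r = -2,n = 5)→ a_0 = 1*(-2)^0 = 1
a_1 = 1*(-2)^1 = -2
a_2 = 1*(-2)^2 = 4
...
= [1, -2, 4, -8, 16]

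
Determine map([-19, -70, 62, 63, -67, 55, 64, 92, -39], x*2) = -19*2=-38, -70*2=-140, 62*2=124, 63*2=126, -67*2=-134, 55*2=110, 64*2=128, 92*2=184, -39*2=-78
= [-38, -140, 124, 126, -134, 110, 128, 184, -78]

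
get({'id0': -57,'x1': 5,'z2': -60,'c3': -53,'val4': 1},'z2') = -60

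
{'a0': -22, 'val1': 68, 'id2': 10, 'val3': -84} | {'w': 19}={'a0': -22, 'val1': 68, 'id2': 10, 'val3': -84, 'w': 19}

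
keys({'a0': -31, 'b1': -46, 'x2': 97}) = ['a0', 'b1', 'x2']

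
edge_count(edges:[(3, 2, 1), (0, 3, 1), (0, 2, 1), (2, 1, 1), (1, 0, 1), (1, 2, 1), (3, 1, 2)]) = 7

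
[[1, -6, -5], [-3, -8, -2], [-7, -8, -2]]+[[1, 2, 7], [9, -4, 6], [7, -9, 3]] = [[2, -4, 2], [6, -12, 4], [0, -17, 1]]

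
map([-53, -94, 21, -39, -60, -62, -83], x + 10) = -53+10=-43, -94+10=-84, 21+10=31, -39+10=-29, -60+10=-50, -62+10=-52, -83+10=-73
= [-43, -84, 31, -29, -50, -52, -73]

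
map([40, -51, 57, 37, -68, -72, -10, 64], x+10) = [50, -41, 67, 47, -58, -62, 0, 74]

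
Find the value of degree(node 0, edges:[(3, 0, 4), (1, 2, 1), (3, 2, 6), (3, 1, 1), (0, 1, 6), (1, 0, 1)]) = incident: (3,0), (0,1), (1,0)
= 3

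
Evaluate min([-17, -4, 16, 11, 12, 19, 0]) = -17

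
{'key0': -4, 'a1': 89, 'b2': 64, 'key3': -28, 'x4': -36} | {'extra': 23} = {'key0': -4, 'a1': 89, 'b2': 64, 'key3': -28, 'x4': -36, 'extra': 23}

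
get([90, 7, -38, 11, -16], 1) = 7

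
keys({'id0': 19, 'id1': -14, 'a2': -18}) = ['id0', 'id1', 'a2']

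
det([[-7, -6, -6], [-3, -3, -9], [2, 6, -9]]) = -225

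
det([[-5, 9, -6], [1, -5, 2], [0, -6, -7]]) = -136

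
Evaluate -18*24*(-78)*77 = 2594592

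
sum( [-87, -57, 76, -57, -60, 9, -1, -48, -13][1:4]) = slice → [-57, 76, -57]
(-57) + 76 + (-57)
= -38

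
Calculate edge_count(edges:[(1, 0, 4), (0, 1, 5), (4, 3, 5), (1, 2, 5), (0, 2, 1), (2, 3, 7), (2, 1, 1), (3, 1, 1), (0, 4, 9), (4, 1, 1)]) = 10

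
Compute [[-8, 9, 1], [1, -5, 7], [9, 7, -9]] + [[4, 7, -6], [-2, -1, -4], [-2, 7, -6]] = [[-4, 16, -5], [-1, -6, 3], [7, 14, -15]]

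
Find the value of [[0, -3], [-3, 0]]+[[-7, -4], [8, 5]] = [[-7, -7], [5, 5]]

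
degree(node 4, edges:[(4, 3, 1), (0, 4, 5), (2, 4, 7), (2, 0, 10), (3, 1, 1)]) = incident: (4,3), (0,4), (2,4)
= 3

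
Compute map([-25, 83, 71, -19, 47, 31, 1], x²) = [625, 6889, 5041, 361, 2209, 961, 1]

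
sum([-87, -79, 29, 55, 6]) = (-87) + (-79) + 29 + 55 + 6
= -76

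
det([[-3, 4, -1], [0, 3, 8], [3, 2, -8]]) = (1)*(-3)*det([[3, 8], [2, -8]]) + (-1)*(4)*det([[0, 8], [3, -8]]) + (1)*(-1)*det([[0, 3], [3, 2]])
= 120 + 96 + 9
= 225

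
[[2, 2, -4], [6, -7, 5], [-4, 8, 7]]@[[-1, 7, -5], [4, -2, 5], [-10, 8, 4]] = [[46, -22, -16], [-84, 96, -45], [-34, 12, 88]]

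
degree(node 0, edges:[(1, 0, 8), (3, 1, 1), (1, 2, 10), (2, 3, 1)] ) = 1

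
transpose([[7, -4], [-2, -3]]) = [[7, -2], [-4, -3]]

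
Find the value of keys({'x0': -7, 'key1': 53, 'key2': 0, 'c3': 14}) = ['x0', 'key1', 'key2', 'c3']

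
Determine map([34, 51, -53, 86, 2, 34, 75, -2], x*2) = [68, 102, -106, 172, 4, 68, 150, -4]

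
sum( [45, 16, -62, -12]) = 45 + 16 + (-62) + (-12)
= -13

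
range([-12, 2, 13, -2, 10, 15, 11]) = 27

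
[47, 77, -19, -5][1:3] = [77, -19]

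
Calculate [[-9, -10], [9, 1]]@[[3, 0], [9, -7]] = [[-117, 70], [36, -7]]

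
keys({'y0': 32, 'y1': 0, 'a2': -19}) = ['y0', 'y1', 'a2']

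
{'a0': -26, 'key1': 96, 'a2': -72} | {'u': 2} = {'a0': -26, 'key1': 96, 'a2': -72, 'u': 2}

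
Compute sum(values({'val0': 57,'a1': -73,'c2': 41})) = 25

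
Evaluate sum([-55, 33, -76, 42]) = (-55) + 33 + (-76) + 42
= -56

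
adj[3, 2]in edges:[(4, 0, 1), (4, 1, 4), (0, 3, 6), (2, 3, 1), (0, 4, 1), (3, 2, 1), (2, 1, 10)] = 1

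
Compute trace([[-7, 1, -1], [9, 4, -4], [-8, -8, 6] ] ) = 3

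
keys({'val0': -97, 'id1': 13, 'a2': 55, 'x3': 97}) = ['val0', 'id1', 'a2', 'x3']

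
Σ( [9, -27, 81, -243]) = -180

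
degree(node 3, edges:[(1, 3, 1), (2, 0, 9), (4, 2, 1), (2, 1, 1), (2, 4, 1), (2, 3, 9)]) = incident: (1,3), (2,3)
= 2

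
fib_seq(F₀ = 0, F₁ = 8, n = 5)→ F_2 = F_1 + F_0 = 8
F_3 = F_2 + F_1 = 16
F_4 = F_3 + F_2 = 24
= [0, 8, 8, 16, 24]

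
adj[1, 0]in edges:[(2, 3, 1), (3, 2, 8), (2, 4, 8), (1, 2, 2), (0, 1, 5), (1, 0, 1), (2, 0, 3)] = 1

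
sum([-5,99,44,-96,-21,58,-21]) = 58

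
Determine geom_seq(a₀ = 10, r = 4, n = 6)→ a_0 = 10*4^0 = 10
a_1 = 10*4^1 = 40
a_2 = 10*4^2 = 160
...
= [10, 40, 160, 640, 2560, 10240]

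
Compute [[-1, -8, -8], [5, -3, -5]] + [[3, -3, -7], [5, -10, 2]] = [[2, -11, -15], [10, -13, -3]]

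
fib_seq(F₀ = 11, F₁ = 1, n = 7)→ [11, 1, 12, 13, 25, 38, 63]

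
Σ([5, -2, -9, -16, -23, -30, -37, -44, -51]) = -207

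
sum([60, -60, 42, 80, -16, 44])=60 + (-60) + 42 + 80 + (-16) + 44
= 150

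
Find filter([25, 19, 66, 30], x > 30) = [66]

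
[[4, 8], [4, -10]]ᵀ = [[4, 4], [8, -10]]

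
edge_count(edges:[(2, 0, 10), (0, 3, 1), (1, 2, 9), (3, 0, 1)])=4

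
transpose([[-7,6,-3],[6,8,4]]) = [[-7, 6], [6, 8], [-3, 4]]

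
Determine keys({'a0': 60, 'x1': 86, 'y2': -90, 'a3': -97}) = ['a0', 'x1', 'y2', 'a3']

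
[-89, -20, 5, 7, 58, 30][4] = 58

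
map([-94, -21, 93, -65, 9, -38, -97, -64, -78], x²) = [8836, 441, 8649, 4225, 81, 1444, 9409, 4096, 6084]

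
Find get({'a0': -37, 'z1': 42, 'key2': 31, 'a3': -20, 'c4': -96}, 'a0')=-37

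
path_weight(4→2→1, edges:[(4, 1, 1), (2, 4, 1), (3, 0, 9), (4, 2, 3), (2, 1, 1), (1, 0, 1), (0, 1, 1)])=4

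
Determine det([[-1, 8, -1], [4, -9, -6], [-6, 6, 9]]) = (1)*(-1)*det([[-9, -6], [6, 9]]) + (-1)*(8)*det([[4, -6], [-6, 9]]) + (1)*(-1)*det([[4, -9], [-6, 6]])
= 45 + 0 + 30
= 75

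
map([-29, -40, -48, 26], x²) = [841, 1600, 2304, 676]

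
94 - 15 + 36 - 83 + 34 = 66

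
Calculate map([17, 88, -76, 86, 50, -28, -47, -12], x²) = [289, 7744, 5776, 7396, 2500, 784, 2209, 144]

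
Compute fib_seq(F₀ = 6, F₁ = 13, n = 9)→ [6, 13, 19, 32, 51, 83, 134, 217, 351]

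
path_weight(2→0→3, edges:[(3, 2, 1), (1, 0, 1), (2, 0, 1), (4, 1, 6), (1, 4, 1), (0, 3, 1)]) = w(2→0)=1 + w(0→3)=1
= 2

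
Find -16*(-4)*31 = 1984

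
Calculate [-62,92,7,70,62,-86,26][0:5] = [-62, 92, 7, 70, 62]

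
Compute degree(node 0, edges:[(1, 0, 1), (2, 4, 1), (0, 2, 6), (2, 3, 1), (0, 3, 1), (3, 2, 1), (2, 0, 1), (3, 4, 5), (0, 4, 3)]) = 5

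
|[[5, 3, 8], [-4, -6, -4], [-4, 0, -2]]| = (1)*(5)*det([[-6, -4], [0, -2]]) + (-1)*(3)*det([[-4, -4], [-4, -2]]) + (1)*(8)*det([[-4, -6], [-4, 0]])
= 60 + 24 + -192
= -108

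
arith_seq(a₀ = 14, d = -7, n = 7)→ [14, 7, 0, -7, -14, -21, -28]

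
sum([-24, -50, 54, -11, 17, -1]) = -15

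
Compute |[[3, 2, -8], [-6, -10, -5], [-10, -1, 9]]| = (1)*(3)*det([[-10, -5], [-1, 9]]) + (-1)*(2)*det([[-6, -5], [-10, 9]]) + (1)*(-8)*det([[-6, -10], [-10, -1]])
= -285 + 208 + 752
= 675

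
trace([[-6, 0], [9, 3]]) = diagonal: (-6) + 3
= -3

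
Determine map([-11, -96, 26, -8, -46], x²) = (-11)²=121, (-96)²=9216, (26)²=676, (-8)²=64, (-46)²=2116
= [121, 9216, 676, 64, 2116]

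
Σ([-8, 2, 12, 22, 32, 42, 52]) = (-8) + 2 + 12 + 22 + 32 + 42 + 52
= 154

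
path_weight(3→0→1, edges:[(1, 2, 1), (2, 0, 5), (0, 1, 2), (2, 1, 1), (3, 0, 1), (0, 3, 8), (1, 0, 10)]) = w(3→0)=1 + w(0→1)=2
= 3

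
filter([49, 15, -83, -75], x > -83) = keep x where x > -83: 49✓, 15✓, -83✗, -75✓
= [49, 15, -75]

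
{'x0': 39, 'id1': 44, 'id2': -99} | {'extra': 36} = {'x0': 39, 'id1': 44, 'id2': -99, 'extra': 36}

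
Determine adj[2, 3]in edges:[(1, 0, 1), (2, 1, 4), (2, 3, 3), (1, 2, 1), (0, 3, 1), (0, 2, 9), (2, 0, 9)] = 3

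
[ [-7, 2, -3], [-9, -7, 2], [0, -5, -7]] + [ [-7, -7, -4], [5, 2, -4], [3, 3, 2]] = [[-14, -5, -7], [-4, -5, -2], [3, -2, -5]]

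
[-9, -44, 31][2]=31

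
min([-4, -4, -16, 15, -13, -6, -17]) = -17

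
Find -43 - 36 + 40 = -39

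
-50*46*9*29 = -600300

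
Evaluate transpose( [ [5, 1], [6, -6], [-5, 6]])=[[5, 6, -5], [1, -6, 6]]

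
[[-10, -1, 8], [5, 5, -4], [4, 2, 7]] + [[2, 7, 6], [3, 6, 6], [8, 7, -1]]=[[-8, 6, 14], [8, 11, 2], [12, 9, 6]]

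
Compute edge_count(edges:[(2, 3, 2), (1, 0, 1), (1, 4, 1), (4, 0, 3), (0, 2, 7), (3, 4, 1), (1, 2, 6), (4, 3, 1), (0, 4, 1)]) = 9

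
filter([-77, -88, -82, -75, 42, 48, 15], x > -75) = [42, 48, 15]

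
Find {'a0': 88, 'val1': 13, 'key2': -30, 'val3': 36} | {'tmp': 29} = {'a0': 88, 'val1': 13, 'key2': -30, 'val3': 36, 'tmp': 29}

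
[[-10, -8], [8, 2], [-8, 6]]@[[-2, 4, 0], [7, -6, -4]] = [[-36, 8, 32], [-2, 20, -8], [58, -68, -24]]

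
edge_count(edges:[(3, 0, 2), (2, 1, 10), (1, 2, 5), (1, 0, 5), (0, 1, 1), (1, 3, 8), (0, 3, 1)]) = 7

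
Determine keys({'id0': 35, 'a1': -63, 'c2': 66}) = ['id0', 'a1', 'c2']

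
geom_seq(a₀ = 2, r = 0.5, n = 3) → a_0 = 2*0.5^0 = 2.0
a_1 = 2*0.5^1 = 1.0
a_2 = 2*0.5^2 = 0.5
= [2.0, 1.0, 0.5]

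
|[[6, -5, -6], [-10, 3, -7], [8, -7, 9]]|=(1)*(6)*det([[3, -7], [-7, 9]]) + (-1)*(-5)*det([[-10, -7], [8, 9]]) + (1)*(-6)*det([[-10, 3], [8, -7]])
= -132 + -170 + -276
= -578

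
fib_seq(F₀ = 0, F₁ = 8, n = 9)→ [0, 8, 8, 16, 24, 40, 64, 104, 168]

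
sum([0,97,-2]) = 95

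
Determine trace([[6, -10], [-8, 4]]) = diagonal: 6 + 4
= 10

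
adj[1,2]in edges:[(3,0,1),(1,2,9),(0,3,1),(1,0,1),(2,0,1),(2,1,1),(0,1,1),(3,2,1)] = 9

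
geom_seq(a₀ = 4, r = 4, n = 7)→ [4, 16, 64, 256, 1024, 4096, 16384]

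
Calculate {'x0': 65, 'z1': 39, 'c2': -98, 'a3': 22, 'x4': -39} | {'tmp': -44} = {'x0': 65, 'z1': 39, 'c2': -98, 'a3': 22, 'x4': -39, 'tmp': -44}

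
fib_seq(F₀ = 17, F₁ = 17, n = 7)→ [17, 17, 34, 51, 85, 136, 221]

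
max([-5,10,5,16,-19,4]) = 16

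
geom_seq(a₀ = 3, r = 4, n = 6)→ a_0 = 3*4^0 = 3
a_1 = 3*4^1 = 12
a_2 = 3*4^2 = 48
...
= [3, 12, 48, 192, 768, 3072]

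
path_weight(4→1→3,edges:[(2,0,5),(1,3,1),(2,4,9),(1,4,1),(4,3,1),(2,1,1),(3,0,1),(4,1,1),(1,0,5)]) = 2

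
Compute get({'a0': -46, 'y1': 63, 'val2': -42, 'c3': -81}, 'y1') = 63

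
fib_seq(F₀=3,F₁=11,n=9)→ [3, 11, 14, 25, 39, 64, 103, 167, 270]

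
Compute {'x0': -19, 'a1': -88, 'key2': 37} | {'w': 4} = {'x0': -19, 'a1': -88, 'key2': 37, 'w': 4}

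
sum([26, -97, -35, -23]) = 26 + (-97) + (-35) + (-23)
= -129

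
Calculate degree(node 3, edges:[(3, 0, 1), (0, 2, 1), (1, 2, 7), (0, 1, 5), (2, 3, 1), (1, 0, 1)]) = 2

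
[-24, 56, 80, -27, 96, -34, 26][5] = -34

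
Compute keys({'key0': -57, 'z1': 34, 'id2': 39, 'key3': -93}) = ['key0', 'z1', 'id2', 'key3']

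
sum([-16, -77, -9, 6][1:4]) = -80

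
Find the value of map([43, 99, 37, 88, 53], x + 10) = [53, 109, 47, 98, 63]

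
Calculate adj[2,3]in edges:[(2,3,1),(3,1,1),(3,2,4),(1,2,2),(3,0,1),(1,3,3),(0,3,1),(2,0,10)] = 1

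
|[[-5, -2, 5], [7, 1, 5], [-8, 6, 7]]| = (1)*(-5)*det([[1, 5], [6, 7]]) + (-1)*(-2)*det([[7, 5], [-8, 7]]) + (1)*(5)*det([[7, 1], [-8, 6]])
= 115 + 178 + 250
= 543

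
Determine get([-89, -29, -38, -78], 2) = -38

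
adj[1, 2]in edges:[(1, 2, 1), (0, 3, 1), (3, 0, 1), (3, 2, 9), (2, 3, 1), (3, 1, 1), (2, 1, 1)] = 1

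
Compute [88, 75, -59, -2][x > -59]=keep x where x > -59: 88✓, 75✓, -59✗, -2✓
= [88, 75, -2]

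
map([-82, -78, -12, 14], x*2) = [-164, -156, -24, 28]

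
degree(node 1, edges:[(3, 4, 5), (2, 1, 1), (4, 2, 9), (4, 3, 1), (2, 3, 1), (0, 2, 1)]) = 1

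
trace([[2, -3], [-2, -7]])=-5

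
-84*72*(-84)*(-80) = -40642560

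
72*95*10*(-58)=-3967200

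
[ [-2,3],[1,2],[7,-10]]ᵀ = [[-2, 1, 7], [3, 2, -10]]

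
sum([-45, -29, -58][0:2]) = slice → [-45, -29]
(-45) + (-29)
= -74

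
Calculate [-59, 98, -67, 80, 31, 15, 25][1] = 98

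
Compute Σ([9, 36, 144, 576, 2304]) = 9 + 36 + 144 + 576 + 2304
= 3069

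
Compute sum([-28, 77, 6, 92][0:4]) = 147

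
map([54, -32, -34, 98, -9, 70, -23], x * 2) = 54*2=108, -32*2=-64, -34*2=-68, 98*2=196, -9*2=-18, 70*2=140, -23*2=-46
= [108, -64, -68, 196, -18, 140, -46]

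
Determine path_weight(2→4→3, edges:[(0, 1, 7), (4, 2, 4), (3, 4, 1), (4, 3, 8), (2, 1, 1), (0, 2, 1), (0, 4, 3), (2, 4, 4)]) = w(2→4)=4 + w(4→3)=8
= 12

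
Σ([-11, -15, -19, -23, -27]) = (-11) + (-15) + (-19) + (-23) + (-27)
= -95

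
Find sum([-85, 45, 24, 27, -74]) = -63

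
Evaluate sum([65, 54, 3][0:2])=119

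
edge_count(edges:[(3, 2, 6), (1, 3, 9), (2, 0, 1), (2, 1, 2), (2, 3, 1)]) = 5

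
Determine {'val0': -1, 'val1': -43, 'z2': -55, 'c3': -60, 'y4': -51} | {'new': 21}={'val0': -1, 'val1': -43, 'z2': -55, 'c3': -60, 'y4': -51, 'new': 21}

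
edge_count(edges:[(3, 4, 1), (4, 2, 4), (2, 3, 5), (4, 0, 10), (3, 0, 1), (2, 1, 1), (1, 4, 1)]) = 7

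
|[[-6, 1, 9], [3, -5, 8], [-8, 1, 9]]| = (1)*(-6)*det([[-5, 8], [1, 9]]) + (-1)*(1)*det([[3, 8], [-8, 9]]) + (1)*(9)*det([[3, -5], [-8, 1]])
= 318 + -91 + -333
= -106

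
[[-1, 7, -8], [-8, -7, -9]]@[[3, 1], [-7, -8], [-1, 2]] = C[0][0] = (-1)*(3) + (7)*(-7) + (-8)*(-1) = -44
C[0][1] = (-1)*(1) + (7)*(-8) + (-8)*(2) = -73
C[1][0] = (-8)*(3) + (-7)*(-7) + (-9)*(-1) = 34
C[1][1] = (-8)*(1) + (-7)*(-8) + (-9)*(2) = 30
= [[-44, -73], [34, 30]]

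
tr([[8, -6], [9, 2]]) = diagonal: 8 + 2
= 10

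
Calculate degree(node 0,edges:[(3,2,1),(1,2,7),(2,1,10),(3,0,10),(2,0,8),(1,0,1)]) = 3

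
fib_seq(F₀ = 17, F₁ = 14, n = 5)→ [17, 14, 31, 45, 76]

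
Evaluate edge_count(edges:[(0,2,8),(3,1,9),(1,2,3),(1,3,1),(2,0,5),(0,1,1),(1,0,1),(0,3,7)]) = 8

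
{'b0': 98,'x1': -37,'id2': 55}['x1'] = -37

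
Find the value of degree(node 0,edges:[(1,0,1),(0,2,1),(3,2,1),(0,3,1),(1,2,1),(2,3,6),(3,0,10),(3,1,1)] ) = incident: (1,0), (0,2), (0,3), (3,0)
= 4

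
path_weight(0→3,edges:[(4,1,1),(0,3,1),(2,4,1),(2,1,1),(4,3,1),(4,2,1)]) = w(0→3)=1
= 1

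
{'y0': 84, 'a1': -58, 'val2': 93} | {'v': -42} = {'y0': 84, 'a1': -58, 'val2': 93, 'v': -42}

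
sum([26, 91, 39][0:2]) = slice → [26, 91]
26 + 91
= 117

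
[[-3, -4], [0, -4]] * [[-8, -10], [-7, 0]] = C[0][0] = (-3)*(-8) + (-4)*(-7) = 52
C[0][1] = (-3)*(-10) + (-4)*(0) = 30
C[1][0] = (0)*(-8) + (-4)*(-7) = 28
C[1][1] = (0)*(-10) + (-4)*(0) = 0
= [[52, 30], [28, 0]]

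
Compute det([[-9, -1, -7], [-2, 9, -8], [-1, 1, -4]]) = (1)*(-9)*det([[9, -8], [1, -4]]) + (-1)*(-1)*det([[-2, -8], [-1, -4]]) + (1)*(-7)*det([[-2, 9], [-1, 1]])
= 252 + 0 + -49
= 203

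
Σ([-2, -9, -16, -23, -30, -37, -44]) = -161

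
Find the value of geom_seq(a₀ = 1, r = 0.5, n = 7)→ [1.0, 0.5, 0.25, 0.125, 0.0625, 0.03125, 0.015625]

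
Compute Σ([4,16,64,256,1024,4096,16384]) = 21844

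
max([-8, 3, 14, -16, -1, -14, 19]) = 19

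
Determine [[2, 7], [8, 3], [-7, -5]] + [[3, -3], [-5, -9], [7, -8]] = [[5, 4], [3, -6], [0, -13]]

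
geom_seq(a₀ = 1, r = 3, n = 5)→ [1, 3, 9, 27, 81]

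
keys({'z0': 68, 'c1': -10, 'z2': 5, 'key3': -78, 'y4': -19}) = ['z0', 'c1', 'z2', 'key3', 'y4']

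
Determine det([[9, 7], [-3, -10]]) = -69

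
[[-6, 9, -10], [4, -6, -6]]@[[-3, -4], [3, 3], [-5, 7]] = C[0][0] = (-6)*(-3) + (9)*(3) + (-10)*(-5) = 95
C[0][1] = (-6)*(-4) + (9)*(3) + (-10)*(7) = -19
C[1][0] = (4)*(-3) + (-6)*(3) + (-6)*(-5) = 0
C[1][1] = (4)*(-4) + (-6)*(3) + (-6)*(7) = -76
= [[95, -19], [0, -76]]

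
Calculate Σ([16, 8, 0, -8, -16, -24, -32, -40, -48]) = 16 + 8 + 0 + (-8) + (-16) + (-24) + (-32) + (-40) + (-48)
= -144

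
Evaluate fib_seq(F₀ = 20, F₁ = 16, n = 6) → [20, 16, 36, 52, 88, 140]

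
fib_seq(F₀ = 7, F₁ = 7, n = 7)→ [7, 7, 14, 21, 35, 56, 91]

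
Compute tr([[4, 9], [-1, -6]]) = -2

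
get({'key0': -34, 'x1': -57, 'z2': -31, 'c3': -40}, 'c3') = -40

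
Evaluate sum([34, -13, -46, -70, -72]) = -167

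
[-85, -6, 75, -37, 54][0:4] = [-85, -6, 75, -37]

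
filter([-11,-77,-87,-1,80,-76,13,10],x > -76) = [-11, -1, 80, 13, 10]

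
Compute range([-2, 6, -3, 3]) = 9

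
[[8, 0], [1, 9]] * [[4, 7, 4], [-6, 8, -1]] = C[0][0] = (8)*(4) + (0)*(-6) = 32
C[0][1] = (8)*(7) + (0)*(8) = 56
C[0][2] = (8)*(4) + (0)*(-1) = 32
C[1][0] = (1)*(4) + (9)*(-6) = -50
C[1][1] = (1)*(7) + (9)*(8) = 79
C[1][2] = (1)*(4) + (9)*(-1) = -5
= [[32, 56, 32], [-50, 79, -5]]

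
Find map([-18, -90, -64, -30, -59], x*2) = [-36, -180, -128, -60, -118]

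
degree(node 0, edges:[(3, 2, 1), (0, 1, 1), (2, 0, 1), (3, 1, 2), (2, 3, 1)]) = incident: (0,1), (2,0)
= 2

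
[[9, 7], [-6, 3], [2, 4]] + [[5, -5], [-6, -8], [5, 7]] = [[14, 2], [-12, -5], [7, 11]]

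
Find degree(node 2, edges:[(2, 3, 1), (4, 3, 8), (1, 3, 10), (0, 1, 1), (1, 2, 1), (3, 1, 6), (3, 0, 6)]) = 2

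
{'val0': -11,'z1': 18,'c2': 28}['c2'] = 28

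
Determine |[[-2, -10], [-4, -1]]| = (-2)*(-1) - (-10)*(-4)
= -38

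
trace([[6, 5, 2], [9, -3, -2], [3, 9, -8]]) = -5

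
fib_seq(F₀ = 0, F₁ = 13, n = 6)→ F_2 = F_1 + F_0 = 13
F_3 = F_2 + F_1 = 26
F_4 = F_3 + F_2 = 39
...
= [0, 13, 13, 26, 39, 65]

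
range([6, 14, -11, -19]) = 33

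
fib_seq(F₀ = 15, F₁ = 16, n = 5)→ F_2 = F_1 + F_0 = 31
F_3 = F_2 + F_1 = 47
F_4 = F_3 + F_2 = 78
= [15, 16, 31, 47, 78]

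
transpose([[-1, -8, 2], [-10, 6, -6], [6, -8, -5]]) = [[-1, -10, 6], [-8, 6, -8], [2, -6, -5]]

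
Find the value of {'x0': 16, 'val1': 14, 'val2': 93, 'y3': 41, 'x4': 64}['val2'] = 93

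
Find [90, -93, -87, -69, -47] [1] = -93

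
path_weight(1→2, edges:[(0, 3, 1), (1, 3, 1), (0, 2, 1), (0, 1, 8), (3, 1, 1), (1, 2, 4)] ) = 4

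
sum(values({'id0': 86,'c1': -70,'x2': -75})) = 86 + (-70) + (-75)
= -59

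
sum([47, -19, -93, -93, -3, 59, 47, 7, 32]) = -16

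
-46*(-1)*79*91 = 330694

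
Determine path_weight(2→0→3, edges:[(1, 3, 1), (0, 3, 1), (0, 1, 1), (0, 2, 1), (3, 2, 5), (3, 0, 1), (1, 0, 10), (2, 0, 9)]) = 10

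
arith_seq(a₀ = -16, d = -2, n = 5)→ a_0 = -16 + 0*-2 = -16
a_1 = -16 + 1*-2 = -18
a_2 = -16 + 2*-2 = -20
...
= [-16, -18, -20, -22, -24]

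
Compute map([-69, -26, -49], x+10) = -69+10=-59, -26+10=-16, -49+10=-39
= [-59, -16, -39]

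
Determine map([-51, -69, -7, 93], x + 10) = [-41, -59, 3, 103]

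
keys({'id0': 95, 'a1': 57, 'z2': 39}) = ['id0', 'a1', 'z2']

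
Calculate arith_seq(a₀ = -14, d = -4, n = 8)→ [-14, -18, -22, -26, -30, -34, -38, -42]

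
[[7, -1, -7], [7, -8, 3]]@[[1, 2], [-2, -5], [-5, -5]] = [[44, 54], [8, 39]]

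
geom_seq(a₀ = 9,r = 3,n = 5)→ a_0 = 9*3^0 = 9
a_1 = 9*3^1 = 27
a_2 = 9*3^2 = 81
...
= [9, 27, 81, 243, 729]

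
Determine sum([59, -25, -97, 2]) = -61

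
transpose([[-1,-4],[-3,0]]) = [[-1, -3], [-4, 0]]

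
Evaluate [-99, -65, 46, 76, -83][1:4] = [-65, 46, 76]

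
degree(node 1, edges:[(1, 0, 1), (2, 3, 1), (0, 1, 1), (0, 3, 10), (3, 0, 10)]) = incident: (1,0), (0,1)
= 2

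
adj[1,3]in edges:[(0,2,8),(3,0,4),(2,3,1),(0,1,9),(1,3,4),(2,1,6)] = 4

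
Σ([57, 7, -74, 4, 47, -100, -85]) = 57 + 7 + (-74) + 4 + 47 + (-100) + (-85)
= -144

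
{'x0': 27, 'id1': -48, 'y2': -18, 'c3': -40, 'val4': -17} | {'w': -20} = {'x0': 27, 'id1': -48, 'y2': -18, 'c3': -40, 'val4': -17, 'w': -20}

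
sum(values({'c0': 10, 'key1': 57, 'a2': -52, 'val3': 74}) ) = 10 + 57 + (-52) + 74
= 89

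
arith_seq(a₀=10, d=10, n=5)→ [10, 20, 30, 40, 50]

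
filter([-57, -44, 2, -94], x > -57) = [-44, 2]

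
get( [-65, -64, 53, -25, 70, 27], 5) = 27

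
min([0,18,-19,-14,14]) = -19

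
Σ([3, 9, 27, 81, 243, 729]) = 3 + 9 + 27 + 81 + 243 + 729
= 1092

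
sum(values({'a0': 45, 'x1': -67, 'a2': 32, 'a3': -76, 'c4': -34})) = 45 + (-67) + 32 + (-76) + (-34)
= -100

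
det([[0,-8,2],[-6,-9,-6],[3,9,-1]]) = 138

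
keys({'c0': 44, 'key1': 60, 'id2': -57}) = ['c0', 'key1', 'id2']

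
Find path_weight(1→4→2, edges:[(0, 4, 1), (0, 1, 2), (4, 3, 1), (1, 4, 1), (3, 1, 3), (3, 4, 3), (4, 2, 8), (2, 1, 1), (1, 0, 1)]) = w(1→4)=1 + w(4→2)=8
= 9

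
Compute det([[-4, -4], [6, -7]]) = 52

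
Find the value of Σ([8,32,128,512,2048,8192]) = 10920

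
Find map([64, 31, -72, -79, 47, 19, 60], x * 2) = 64*2=128, 31*2=62, -72*2=-144, -79*2=-158, 47*2=94, 19*2=38, 60*2=120
= [128, 62, -144, -158, 94, 38, 120]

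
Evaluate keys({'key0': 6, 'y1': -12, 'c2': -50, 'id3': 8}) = ['key0', 'y1', 'c2', 'id3']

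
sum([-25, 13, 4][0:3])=slice → [-25, 13, 4]
(-25) + 13 + 4
= -8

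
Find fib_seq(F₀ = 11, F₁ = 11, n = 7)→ F_2 = F_1 + F_0 = 22
F_3 = F_2 + F_1 = 33
F_4 = F_3 + F_2 = 55
...
= [11, 11, 22, 33, 55, 88, 143]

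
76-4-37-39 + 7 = 3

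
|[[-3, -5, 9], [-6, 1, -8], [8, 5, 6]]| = (1)*(-3)*det([[1, -8], [5, 6]]) + (-1)*(-5)*det([[-6, -8], [8, 6]]) + (1)*(9)*det([[-6, 1], [8, 5]])
= -138 + 140 + -342
= -340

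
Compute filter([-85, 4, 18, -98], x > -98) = keep x where x > -98: -85✓, 4✓, 18✓, -98✗
= [-85, 4, 18]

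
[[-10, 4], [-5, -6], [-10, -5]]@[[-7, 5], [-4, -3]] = [[54, -62], [59, -7], [90, -35]]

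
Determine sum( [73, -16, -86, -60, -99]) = -188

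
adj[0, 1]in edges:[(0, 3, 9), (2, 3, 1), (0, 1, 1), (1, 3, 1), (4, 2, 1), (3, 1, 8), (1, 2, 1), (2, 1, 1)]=1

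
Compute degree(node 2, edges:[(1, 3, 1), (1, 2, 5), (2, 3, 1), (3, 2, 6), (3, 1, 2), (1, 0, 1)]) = 3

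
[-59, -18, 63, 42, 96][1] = -18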